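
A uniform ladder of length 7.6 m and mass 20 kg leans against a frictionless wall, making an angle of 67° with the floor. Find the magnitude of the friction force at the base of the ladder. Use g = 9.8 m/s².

About the foot of the ladder:
Ladder weight 20×9.8 = 196 N acts at 3.8 m along the ladder; its horizontal arm is 3.8·cos67° = 1.485 m → τ = 291.1 N·m clockwise.
Wall normal N acts horizontally at the top; its moment arm is the height L sinθ = 7.6·sin67° = 6.996 m, counterclockwise.
Setting net torque to zero: N × 6.996 = 291.1 → N = 41.6 N.
ΣFx = 0: friction at the foot balances the wall's push, so f = N_wall = 41.6 N.

f ≈ 41.6 N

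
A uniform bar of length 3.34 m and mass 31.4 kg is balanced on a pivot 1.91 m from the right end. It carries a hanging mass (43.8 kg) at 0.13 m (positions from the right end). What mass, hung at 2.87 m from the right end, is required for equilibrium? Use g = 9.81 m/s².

Take moments about the pivot (at 1.91 m from the right end).
Beam weight: 31.4 × 9.81 = 308 N down at 1.67 m → arm 0.24 m, τ = 308 × 0.24 = 73.92 N·m clockwise.
Hanging mass: 43.8 × 9.81 = 429.7 N down at 0.13 m → arm 1.78 m, τ = 429.7 × 1.78 = 764.9 N·m clockwise.
Net moment of known loads = 838.8 N·m clockwise.
An unknown mass m at 2.87 m has arm 0.96 m; its moment is m·g·0.96 counterclockwise.
Balancing moments: m × 9.81 × 0.96 = 838.8, giving m = 838.8 / (9.81 × 0.96) = 89.1 kg.

m ≈ 89.1 kg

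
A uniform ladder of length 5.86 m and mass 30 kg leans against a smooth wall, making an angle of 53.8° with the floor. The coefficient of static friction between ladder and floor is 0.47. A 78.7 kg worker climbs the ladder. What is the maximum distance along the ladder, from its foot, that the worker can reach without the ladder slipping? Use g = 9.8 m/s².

d ≈ 4.08 m

Sum moments about the foot of the ladder (the floor normal and friction both act there and drop out).
Ladder weight 30×9.8 = 294 N acts at 2.93 m along the ladder; its horizontal arm is 2.93·cos53.8° = 1.73 m → τ = 508.6 N·m clockwise.
Worker weight 78.7×9.8 = 771.3 N at distance d → arm d·cos53.8° → τ = 771.3·d·0.5906 clockwise.
Wall normal N at the top has arm L sinθ = 4.729 m counterclockwise, so Στ = 0 gives N·4.729 = 508.6 + 455.5·d.
ΣFy = 0 ⇒ N_floor = 1065 N, so the maximum friction is μ_s·N_floor = 0.47×1065 = 500.5 N. ΣFx = 0 ⇒ N_wall = f, so at the slipping point N = 500.5 N.
Substituting: 500.5×4.729 = 508.6 + 455.5·d ⇒ d = (2367 − 508.6) / 455.5 = 4.08 m.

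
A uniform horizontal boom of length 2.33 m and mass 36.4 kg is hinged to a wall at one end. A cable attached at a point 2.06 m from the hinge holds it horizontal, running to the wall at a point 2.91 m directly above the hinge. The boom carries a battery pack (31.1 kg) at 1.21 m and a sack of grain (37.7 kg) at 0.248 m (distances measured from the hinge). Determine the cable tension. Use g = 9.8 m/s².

T ≈ 521 N

Choose the hinge as the axis so the unknown hinge reaction has zero arm there.
Beam weight: 36.4 × 9.8 = 356.7 N down at 1.165 m → arm 1.165 m, τ = 356.7 × 1.165 = 415.6 N·m clockwise.
Battery pack: 31.1 × 9.8 = 304.8 N down at 1.21 m → arm 1.21 m, τ = 304.8 × 1.21 = 368.8 N·m clockwise.
Sack of grain: 37.7 × 9.8 = 369.5 N down at 0.248 m → arm 0.248 m, τ = 369.5 × 0.248 = 91.64 N·m clockwise.
Total clockwise load moment = 876 N·m.
The cable tension T acts at 2.06 m; only its component perpendicular to the boom, T sinθ, produces torque. sinθ = h/√(h²+d²) = 2.91/√(2.91²+2.06²) = 0.8162.
For rotational equilibrium, T × 2.06 × 0.8162 = 876, so T = 876 / 1.681 = 521 N.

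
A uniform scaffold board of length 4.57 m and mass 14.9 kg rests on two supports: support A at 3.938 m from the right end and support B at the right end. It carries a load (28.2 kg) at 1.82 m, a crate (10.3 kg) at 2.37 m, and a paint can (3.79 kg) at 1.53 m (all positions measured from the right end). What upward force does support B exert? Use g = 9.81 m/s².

Take moments about support A.
Beam weight: 14.9 × 9.81 = 146.2 N down at 2.285 m → arm 1.653 m, τ = 146.2 × 1.653 = 241.7 N·m clockwise.
Load: 28.2 × 9.81 = 276.6 N down at 1.82 m → arm 2.118 m, τ = 276.6 × 2.118 = 585.8 N·m clockwise.
Crate: 10.3 × 9.81 = 101 N down at 2.37 m → arm 1.568 m, τ = 101 × 1.568 = 158.4 N·m clockwise.
Paint can: 3.79 × 9.81 = 37.18 N down at 1.53 m → arm 2.408 m, τ = 37.18 × 2.408 = 89.53 N·m clockwise.
Net load moment about support A = 1075 N·m clockwise.
Reaction R at support B is upward at 0 m, arm 3.938 m → moment R × 3.938 counterclockwise.
Στ = 0 ⇒ R × 3.938 = 1075 ⇒ R = 273 N.

R_B ≈ 273 N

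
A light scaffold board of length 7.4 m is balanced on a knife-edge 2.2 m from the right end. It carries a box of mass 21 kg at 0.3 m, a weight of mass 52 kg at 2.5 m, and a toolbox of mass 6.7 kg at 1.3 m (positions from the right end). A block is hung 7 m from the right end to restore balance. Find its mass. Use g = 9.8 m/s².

m ≈ 6.32 kg

About the knife-edge (at 2.2 m from the right end):
Box: 21 × 9.8 = 205.8 N down at 0.3 m → arm 1.9 m, τ = 205.8 × 1.9 = 391 N·m clockwise.
Weight: 52 × 9.8 = 509.6 N down at 2.5 m → arm 0.3 m, τ = 509.6 × 0.3 = 152.9 N·m counterclockwise.
Toolbox: 6.7 × 9.8 = 65.66 N down at 1.3 m → arm 0.9 m, τ = 65.66 × 0.9 = 59.09 N·m clockwise.
Net moment of known loads = 297.2 N·m clockwise.
An unknown mass m at 7 m has arm 4.8 m; its moment is m·g·4.8 counterclockwise.
For rotational equilibrium, m × 9.8 × 4.8 = 297.2, so m = 297.2 / (9.8 × 4.8) = 6.32 kg.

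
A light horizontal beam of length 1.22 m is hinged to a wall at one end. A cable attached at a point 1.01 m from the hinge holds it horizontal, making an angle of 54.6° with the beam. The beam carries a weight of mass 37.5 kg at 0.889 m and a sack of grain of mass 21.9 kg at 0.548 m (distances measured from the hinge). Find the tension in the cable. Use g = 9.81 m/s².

T ≈ 540 N

Taking torques about the hinge:
Weight: 37.5 × 9.81 = 367.9 N down at 0.889 m → arm 0.889 m, τ = 367.9 × 0.889 = 327.1 N·m clockwise.
Sack of grain: 21.9 × 9.81 = 214.8 N down at 0.548 m → arm 0.548 m, τ = 214.8 × 0.548 = 117.7 N·m clockwise.
Total clockwise load moment = 444.8 N·m.
The cable tension T acts at 1.01 m; only its component perpendicular to the beam, T sinθ, produces torque. sin 54.6° = 0.8151.
Στ = 0 ⇒ T × 1.01 × 0.8151 = 444.8 ⇒ T = 444.8 / 0.8233 = 540 N.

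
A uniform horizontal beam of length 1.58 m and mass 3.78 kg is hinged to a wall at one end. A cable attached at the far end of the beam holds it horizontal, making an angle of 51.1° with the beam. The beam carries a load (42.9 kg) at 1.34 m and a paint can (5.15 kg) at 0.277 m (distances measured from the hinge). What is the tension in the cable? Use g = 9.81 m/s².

T ≈ 494 N

Choose the hinge as the axis so the unknown hinge reaction has zero arm there.
Beam weight: 3.78 × 9.81 = 37.08 N down at 0.79 m → arm 0.79 m, τ = 37.08 × 0.79 = 29.29 N·m clockwise.
Load: 42.9 × 9.81 = 420.8 N down at 1.34 m → arm 1.34 m, τ = 420.8 × 1.34 = 563.9 N·m clockwise.
Paint can: 5.15 × 9.81 = 50.52 N down at 0.277 m → arm 0.277 m, τ = 50.52 × 0.277 = 13.99 N·m clockwise.
Total clockwise load moment = 607.2 N·m.
The cable tension T acts at 1.58 m; only its component perpendicular to the beam, T sinθ, produces torque. sin 51.1° = 0.7782.
For rotational equilibrium, T × 1.58 × 0.7782 = 607.2, so T = 607.2 / 1.23 = 494 N.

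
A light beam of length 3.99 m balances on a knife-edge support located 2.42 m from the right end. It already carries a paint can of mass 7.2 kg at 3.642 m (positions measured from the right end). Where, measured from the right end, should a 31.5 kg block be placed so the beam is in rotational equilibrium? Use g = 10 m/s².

Taking torques about the knife-edge support (at 2.42 m from the right end):
Paint can: 7.2 × 10 = 72 N down at 3.642 m → arm 1.222 m, τ = 72 × 1.222 = 87.98 N·m counterclockwise.
Net moment of existing loads = 87.98 N·m counterclockwise.
The block weighs 31.5 × 10 = 315 N and must supply an equal clockwise moment, so its lever arm about the knife-edge support is 87.98 / 315 = 0.279 m.
That puts it at 2.42 − 0.279 = 2.14 m from the right end.

x ≈ 2.14 m from the right end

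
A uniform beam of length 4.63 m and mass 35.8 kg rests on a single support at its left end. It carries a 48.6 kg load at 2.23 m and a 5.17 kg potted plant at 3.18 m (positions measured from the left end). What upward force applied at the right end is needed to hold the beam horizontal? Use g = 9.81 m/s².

F ≈ 440 N

Taking torques about the left end:
Beam weight: 35.8 × 9.81 = 351.2 N down at 2.315 m → arm 2.315 m, τ = 351.2 × 2.315 = 813 N·m clockwise.
Load: 48.6 × 9.81 = 476.8 N down at 2.23 m → arm 2.23 m, τ = 476.8 × 2.23 = 1063 N·m clockwise.
Potted plant: 5.17 × 9.81 = 50.72 N down at 3.18 m → arm 3.18 m, τ = 50.72 × 3.18 = 161.3 N·m clockwise.
Net moment of the loads = 2037 N·m clockwise.
The upward force F acts at the right end, arm 4.63 m, giving F × 4.63 counterclockwise.
For rotational equilibrium, F × 4.63 = 2037, so F = 2037 / 4.63 = 440 N.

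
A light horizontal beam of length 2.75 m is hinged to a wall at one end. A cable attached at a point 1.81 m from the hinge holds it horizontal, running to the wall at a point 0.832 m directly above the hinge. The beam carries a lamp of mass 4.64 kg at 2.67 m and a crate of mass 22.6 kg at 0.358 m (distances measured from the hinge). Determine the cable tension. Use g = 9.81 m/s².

Take moments about the hinge.
Lamp: 4.64 × 9.81 = 45.52 N down at 2.67 m → arm 2.67 m, τ = 45.52 × 2.67 = 121.5 N·m clockwise.
Crate: 22.6 × 9.81 = 221.7 N down at 0.358 m → arm 0.358 m, τ = 221.7 × 0.358 = 79.37 N·m clockwise.
Total clockwise load moment = 200.9 N·m.
The cable tension T acts at 1.81 m; only its component perpendicular to the beam, T sinθ, produces torque. sinθ = h/√(h²+d²) = 0.832/√(0.832²+1.81²) = 0.4177.
Setting net torque to zero: T × 1.81 × 0.4177 = 200.9 → T = 200.9 / 0.756 = 266 N.

T ≈ 266 N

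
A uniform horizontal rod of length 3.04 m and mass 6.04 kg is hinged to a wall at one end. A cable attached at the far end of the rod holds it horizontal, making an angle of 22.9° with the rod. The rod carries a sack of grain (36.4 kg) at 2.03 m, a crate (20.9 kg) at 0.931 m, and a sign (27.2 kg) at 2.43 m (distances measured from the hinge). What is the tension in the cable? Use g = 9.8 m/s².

T ≈ 1400 N

Sum moments about the hinge (the unknown hinge reaction has zero arm there).
Beam weight: 6.04 × 9.8 = 59.19 N down at 1.52 m → arm 1.52 m, τ = 59.19 × 1.52 = 89.97 N·m clockwise.
Sack of grain: 36.4 × 9.8 = 356.7 N down at 2.03 m → arm 2.03 m, τ = 356.7 × 2.03 = 724.1 N·m clockwise.
Crate: 20.9 × 9.8 = 204.8 N down at 0.931 m → arm 0.931 m, τ = 204.8 × 0.931 = 190.7 N·m clockwise.
Sign: 27.2 × 9.8 = 266.6 N down at 2.43 m → arm 2.43 m, τ = 266.6 × 2.43 = 647.8 N·m clockwise.
Total clockwise load moment = 1653 N·m.
The cable tension T acts at 3.04 m; only its component perpendicular to the rod, T sinθ, produces torque. sin 22.9° = 0.3891.
Στ = 0 ⇒ T × 3.04 × 0.3891 = 1653 ⇒ T = 1653 / 1.183 = 1400 N.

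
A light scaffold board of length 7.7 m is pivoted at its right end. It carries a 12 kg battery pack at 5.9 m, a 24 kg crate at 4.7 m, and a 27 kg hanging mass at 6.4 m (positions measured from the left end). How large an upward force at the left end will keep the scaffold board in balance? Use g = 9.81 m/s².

Sum moments about the right end (the unknown pivot reaction has zero arm there).
Battery pack: 12 × 9.81 = 117.7 N down at 5.9 m → arm 1.8 m, τ = 117.7 × 1.8 = 211.9 N·m counterclockwise.
Crate: 24 × 9.81 = 235.4 N down at 4.7 m → arm 3 m, τ = 235.4 × 3 = 706.2 N·m counterclockwise.
Hanging mass: 27 × 9.81 = 264.9 N down at 6.4 m → arm 1.3 m, τ = 264.9 × 1.3 = 344.4 N·m counterclockwise.
Net moment of the loads = 1262 N·m counterclockwise.
The upward force F acts at the left end, arm 7.7 m, giving F × 7.7 clockwise.
Στ = 0 ⇒ F × 7.7 = 1262 ⇒ F = 1262 / 7.7 = 164 N.

F ≈ 164 N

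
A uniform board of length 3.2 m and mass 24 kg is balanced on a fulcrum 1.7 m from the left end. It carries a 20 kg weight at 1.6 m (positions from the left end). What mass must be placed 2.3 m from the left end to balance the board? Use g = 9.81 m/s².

m ≈ 7.33 kg

Sum moments about the fulcrum (at 1.7 m from the left end) (the support reaction has zero arm there).
Beam weight: 24 × 9.81 = 235.4 N down at 1.6 m → arm 0.1 m, τ = 235.4 × 0.1 = 23.54 N·m counterclockwise.
Weight: 20 × 9.81 = 196.2 N down at 1.6 m → arm 0.1 m, τ = 196.2 × 0.1 = 19.62 N·m counterclockwise.
Net moment of known loads = 43.16 N·m counterclockwise.
An unknown mass m at 2.3 m has arm 0.6 m; its moment is m·g·0.6 clockwise.
Balancing moments: m × 9.81 × 0.6 = 43.16, giving m = 43.16 / (9.81 × 0.6) = 7.33 kg.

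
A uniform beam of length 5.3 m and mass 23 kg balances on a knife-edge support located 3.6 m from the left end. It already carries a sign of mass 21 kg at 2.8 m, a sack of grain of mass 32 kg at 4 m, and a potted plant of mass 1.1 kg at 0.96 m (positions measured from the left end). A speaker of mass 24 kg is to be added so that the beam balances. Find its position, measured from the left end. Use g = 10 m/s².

Sum moments about the knife-edge support (at 3.6 m from the left end) (the support reaction has zero arm there).
Beam weight: 23 × 10 = 230 N down at 2.65 m → arm 0.95 m, τ = 230 × 0.95 = 218.5 N·m counterclockwise.
Sign: 21 × 10 = 210 N down at 2.8 m → arm 0.8 m, τ = 210 × 0.8 = 168 N·m counterclockwise.
Sack of grain: 32 × 10 = 320 N down at 4 m → arm 0.4 m, τ = 320 × 0.4 = 128 N·m clockwise.
Potted plant: 1.1 × 10 = 11 N down at 0.96 m → arm 2.64 m, τ = 11 × 2.64 = 29.04 N·m counterclockwise.
Net moment of existing loads = 287.5 N·m counterclockwise.
The speaker weighs 24 × 10 = 240 N and must supply an equal clockwise moment, so its lever arm about the knife-edge support is 287.5 / 240 = 1.2 m.
That puts it at 3.6 + 1.2 = 4.8 m from the left end.

x ≈ 4.8 m from the left end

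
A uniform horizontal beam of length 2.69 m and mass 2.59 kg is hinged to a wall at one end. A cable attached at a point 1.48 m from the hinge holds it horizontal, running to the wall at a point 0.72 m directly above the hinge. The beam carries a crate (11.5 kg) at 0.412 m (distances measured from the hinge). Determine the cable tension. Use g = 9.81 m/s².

About the hinge:
Beam weight: 2.59 × 9.81 = 25.41 N down at 1.345 m → arm 1.345 m, τ = 25.41 × 1.345 = 34.18 N·m clockwise.
Crate: 11.5 × 9.81 = 112.8 N down at 0.412 m → arm 0.412 m, τ = 112.8 × 0.412 = 46.47 N·m clockwise.
Total clockwise load moment = 80.65 N·m.
The cable tension T acts at 1.48 m; only its component perpendicular to the beam, T sinθ, produces torque. sinθ = h/√(h²+d²) = 0.72/√(0.72²+1.48²) = 0.4375.
Setting net torque to zero: T × 1.48 × 0.4375 = 80.65 → T = 80.65 / 0.6475 = 125 N.

T ≈ 125 N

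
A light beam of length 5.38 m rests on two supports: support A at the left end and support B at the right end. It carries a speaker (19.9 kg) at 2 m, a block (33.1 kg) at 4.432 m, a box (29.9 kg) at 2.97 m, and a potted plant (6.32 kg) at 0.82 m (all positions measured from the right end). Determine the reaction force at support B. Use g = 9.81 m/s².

Choose support A as the axis so its reaction then has zero moment arm.
Speaker: 19.9 × 9.81 = 195.2 N down at 2 m → arm 3.38 m, τ = 195.2 × 3.38 = 659.8 N·m clockwise.
Block: 33.1 × 9.81 = 324.7 N down at 4.432 m → arm 0.948 m, τ = 324.7 × 0.948 = 307.8 N·m clockwise.
Box: 29.9 × 9.81 = 293.3 N down at 2.97 m → arm 2.41 m, τ = 293.3 × 2.41 = 706.9 N·m clockwise.
Potted plant: 6.32 × 9.81 = 62 N down at 0.82 m → arm 4.56 m, τ = 62 × 4.56 = 282.7 N·m clockwise.
Net load moment about support A = 1957 N·m clockwise.
Reaction R at support B is upward at 0 m, arm 5.38 m → moment R × 5.38 counterclockwise.
For rotational equilibrium, R × 5.38 = 1957, so R = 364 N.

R_B ≈ 364 N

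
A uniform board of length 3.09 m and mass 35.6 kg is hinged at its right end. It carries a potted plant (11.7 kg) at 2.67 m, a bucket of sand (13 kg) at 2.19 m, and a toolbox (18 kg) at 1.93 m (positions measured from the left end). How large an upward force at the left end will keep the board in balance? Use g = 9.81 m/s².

Choose the right end as the axis so the unknown pivot reaction has zero arm there.
Beam weight: 35.6 × 9.81 = 349.2 N down at 1.545 m → arm 1.545 m, τ = 349.2 × 1.545 = 539.5 N·m counterclockwise.
Potted plant: 11.7 × 9.81 = 114.8 N down at 2.67 m → arm 0.42 m, τ = 114.8 × 0.42 = 48.22 N·m counterclockwise.
Bucket of sand: 13 × 9.81 = 127.5 N down at 2.19 m → arm 0.9 m, τ = 127.5 × 0.9 = 114.8 N·m counterclockwise.
Toolbox: 18 × 9.81 = 176.6 N down at 1.93 m → arm 1.16 m, τ = 176.6 × 1.16 = 204.9 N·m counterclockwise.
Net moment of the loads = 907.4 N·m counterclockwise.
The upward force F acts at the left end, arm 3.09 m, giving F × 3.09 clockwise.
Setting net torque to zero: F × 3.09 = 907.4 → F = 907.4 / 3.09 = 294 N.

F ≈ 294 N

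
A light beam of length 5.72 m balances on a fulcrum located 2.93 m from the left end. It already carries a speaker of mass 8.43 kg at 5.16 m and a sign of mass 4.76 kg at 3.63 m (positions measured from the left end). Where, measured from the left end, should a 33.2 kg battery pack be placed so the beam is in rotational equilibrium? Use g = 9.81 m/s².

x ≈ 2.26 m from the left end

Taking torques about the fulcrum (at 2.93 m from the left end):
Speaker: 8.43 × 9.81 = 82.7 N down at 5.16 m → arm 2.23 m, τ = 82.7 × 2.23 = 184.4 N·m clockwise.
Sign: 4.76 × 9.81 = 46.7 N down at 3.63 m → arm 0.7 m, τ = 46.7 × 0.7 = 32.69 N·m clockwise.
Net moment of existing loads = 217.1 N·m clockwise.
The battery pack weighs 33.2 × 9.81 = 325.7 N and must supply an equal counterclockwise moment, so its lever arm about the fulcrum is 217.1 / 325.7 = 0.667 m.
That puts it at 2.93 − 0.667 = 2.26 m from the left end.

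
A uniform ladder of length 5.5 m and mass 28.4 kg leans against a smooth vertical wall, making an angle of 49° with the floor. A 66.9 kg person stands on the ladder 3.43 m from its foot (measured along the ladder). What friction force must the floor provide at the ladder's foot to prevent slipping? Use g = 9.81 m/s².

About the foot of the ladder:
Ladder weight 28.4×9.81 = 278.6 N acts at 2.75 m along the ladder; its horizontal arm is 2.75·cos49° = 1.804 m → τ = 502.6 N·m clockwise.
Person: 66.9×9.81 = 656.3 N at 3.43 m → arm 2.25 m → τ = 1477 N·m clockwise.
Wall normal N acts horizontally at the top; its moment arm is the height L sinθ = 5.5·sin49° = 4.151 m, counterclockwise.
Setting net torque to zero: N × 4.151 = 1980 → N = 477 N.
ΣFx = 0: friction at the foot balances the wall's push, so f = N_wall = 477 N.

f ≈ 477 N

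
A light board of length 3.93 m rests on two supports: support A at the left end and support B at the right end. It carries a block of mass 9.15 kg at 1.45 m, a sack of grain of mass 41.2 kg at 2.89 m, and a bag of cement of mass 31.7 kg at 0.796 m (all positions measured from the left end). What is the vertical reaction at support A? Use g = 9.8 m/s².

Take moments about support B.
Block: 9.15 × 9.8 = 89.67 N down at 1.45 m → arm 2.48 m, τ = 89.67 × 2.48 = 222.4 N·m counterclockwise.
Sack of grain: 41.2 × 9.8 = 403.8 N down at 2.89 m → arm 1.04 m, τ = 403.8 × 1.04 = 420 N·m counterclockwise.
Bag of cement: 31.7 × 9.8 = 310.7 N down at 0.796 m → arm 3.134 m, τ = 310.7 × 3.134 = 973.7 N·m counterclockwise.
Net load moment about support B = 1616 N·m counterclockwise.
Reaction R at support A is upward at 0 m, arm 3.93 m → moment R × 3.93 clockwise.
Στ = 0 ⇒ R × 3.93 = 1616 ⇒ R = 411 N.

R_A ≈ 411 N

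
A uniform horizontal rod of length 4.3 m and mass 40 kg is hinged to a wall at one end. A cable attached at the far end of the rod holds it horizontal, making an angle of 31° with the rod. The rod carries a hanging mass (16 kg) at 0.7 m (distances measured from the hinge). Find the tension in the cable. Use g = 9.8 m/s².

Take moments about the hinge.
Beam weight: 40 × 9.8 = 392 N down at 2.15 m → arm 2.15 m, τ = 392 × 2.15 = 842.8 N·m clockwise.
Hanging mass: 16 × 9.8 = 156.8 N down at 0.7 m → arm 0.7 m, τ = 156.8 × 0.7 = 109.8 N·m clockwise.
Total clockwise load moment = 952.6 N·m.
The cable tension T acts at 4.3 m; only its component perpendicular to the rod, T sinθ, produces torque. sin 31° = 0.515.
Setting net torque to zero: T × 4.3 × 0.515 = 952.6 → T = 952.6 / 2.215 = 430 N.

T ≈ 430 N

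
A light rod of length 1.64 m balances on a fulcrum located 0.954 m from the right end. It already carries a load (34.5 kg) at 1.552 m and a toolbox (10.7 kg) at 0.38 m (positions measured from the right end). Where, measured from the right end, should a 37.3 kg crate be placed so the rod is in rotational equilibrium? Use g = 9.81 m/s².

Taking torques about the fulcrum (at 0.954 m from the right end):
Load: 34.5 × 9.81 = 338.4 N down at 1.552 m → arm 0.5985 m, τ = 338.4 × 0.5985 = 202.5 N·m counterclockwise.
Toolbox: 10.7 × 9.81 = 105 N down at 0.38 m → arm 0.574 m, τ = 105 × 0.574 = 60.27 N·m clockwise.
Net moment of existing loads = 142.2 N·m counterclockwise.
The crate weighs 37.3 × 9.81 = 365.9 N and must supply an equal clockwise moment, so its lever arm about the fulcrum is 142.2 / 365.9 = 0.389 m.
That puts it at 0.954 − 0.389 = 0.565 m from the right end.

x ≈ 0.565 m from the right end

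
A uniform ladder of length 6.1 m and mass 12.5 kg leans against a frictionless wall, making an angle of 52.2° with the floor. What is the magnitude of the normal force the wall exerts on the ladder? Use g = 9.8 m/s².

N_wall ≈ 47.5 N

Taking torques about the foot of the ladder:
Ladder weight 12.5×9.8 = 122.5 N acts at 3.05 m along the ladder; its horizontal arm is 3.05·cos52.2° = 1.869 m → τ = 229 N·m clockwise.
Wall normal N acts horizontally at the top; its moment arm is the height L sinθ = 6.1·sin52.2° = 4.82 m, counterclockwise.
Setting net torque to zero: N × 4.82 = 229 → N = 47.5 N.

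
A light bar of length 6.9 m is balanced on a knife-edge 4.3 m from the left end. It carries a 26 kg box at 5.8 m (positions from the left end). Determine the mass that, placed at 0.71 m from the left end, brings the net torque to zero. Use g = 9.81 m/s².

About the knife-edge (at 4.3 m from the left end):
Box: 26 × 9.81 = 255.1 N down at 5.8 m → arm 1.5 m, τ = 255.1 × 1.5 = 382.6 N·m clockwise.
Net moment of known loads = 382.6 N·m clockwise.
An unknown mass m at 0.71 m has arm 3.59 m; its moment is m·g·3.59 counterclockwise.
For rotational equilibrium, m × 9.81 × 3.59 = 382.6, so m = 382.6 / (9.81 × 3.59) = 10.9 kg.

m ≈ 10.9 kg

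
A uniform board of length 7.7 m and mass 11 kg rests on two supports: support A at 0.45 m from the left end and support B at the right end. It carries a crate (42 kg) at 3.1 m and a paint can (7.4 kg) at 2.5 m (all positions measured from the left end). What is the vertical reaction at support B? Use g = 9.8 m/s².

Sum moments about support A (its reaction then has zero moment arm).
Beam weight: 11 × 9.8 = 107.8 N down at 3.85 m → arm 3.4 m, τ = 107.8 × 3.4 = 366.5 N·m clockwise.
Crate: 42 × 9.8 = 411.6 N down at 3.1 m → arm 2.65 m, τ = 411.6 × 2.65 = 1091 N·m clockwise.
Paint can: 7.4 × 9.8 = 72.52 N down at 2.5 m → arm 2.05 m, τ = 72.52 × 2.05 = 148.7 N·m clockwise.
Net load moment about support A = 1606 N·m clockwise.
Reaction R at support B is upward at 7.7 m, arm 7.25 m → moment R × 7.25 counterclockwise.
For rotational equilibrium, R × 7.25 = 1606, so R = 222 N.

R_B ≈ 222 N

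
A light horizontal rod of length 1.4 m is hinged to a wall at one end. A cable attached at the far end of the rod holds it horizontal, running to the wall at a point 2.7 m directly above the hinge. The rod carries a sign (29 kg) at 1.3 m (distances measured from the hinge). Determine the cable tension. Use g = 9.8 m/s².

T ≈ 297 N

Take moments about the hinge.
Sign: 29 × 9.8 = 284.2 N down at 1.3 m → arm 1.3 m, τ = 284.2 × 1.3 = 369.5 N·m clockwise.
Total clockwise load moment = 369.5 N·m.
The cable tension T acts at 1.4 m; only its component perpendicular to the rod, T sinθ, produces torque. sinθ = h/√(h²+d²) = 2.7/√(2.7²+1.4²) = 0.8878.
Balancing moments: T × 1.4 × 0.8878 = 369.5, giving T = 369.5 / 1.243 = 297 N.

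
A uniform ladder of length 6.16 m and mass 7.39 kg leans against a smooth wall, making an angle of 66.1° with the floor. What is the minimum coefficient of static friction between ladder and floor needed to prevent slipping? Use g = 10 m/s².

About the foot of the ladder:
Ladder weight 7.39×10 = 73.9 N acts at 3.08 m along the ladder; its horizontal arm is 3.08·cos66.1° = 1.248 m → τ = 92.23 N·m clockwise.
Wall normal N acts horizontally at the top; its moment arm is the height L sinθ = 6.16·sin66.1° = 5.632 m, counterclockwise.
Στ = 0 ⇒ N × 5.632 = 92.23 ⇒ N = 16.38 N.
ΣFx = 0 ⇒ f = N_wall = 16.38 N. ΣFy = 0 ⇒ N_floor = 73.9 N.
μ_min = f / N_floor = 16.38 / 73.9 = 0.222.

μ_min ≈ 0.222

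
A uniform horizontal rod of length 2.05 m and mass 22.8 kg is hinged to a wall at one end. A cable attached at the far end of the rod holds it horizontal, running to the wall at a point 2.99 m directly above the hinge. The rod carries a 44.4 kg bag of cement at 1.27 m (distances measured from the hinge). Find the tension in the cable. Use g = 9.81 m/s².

Choose the hinge as the axis so the unknown hinge reaction has zero arm there.
Beam weight: 22.8 × 9.81 = 223.7 N down at 1.025 m → arm 1.025 m, τ = 223.7 × 1.025 = 229.3 N·m clockwise.
Bag of cement: 44.4 × 9.81 = 435.6 N down at 1.27 m → arm 1.27 m, τ = 435.6 × 1.27 = 553.2 N·m clockwise.
Total clockwise load moment = 782.5 N·m.
The cable tension T acts at 2.05 m; only its component perpendicular to the rod, T sinθ, produces torque. sinθ = h/√(h²+d²) = 2.99/√(2.99²+2.05²) = 0.8248.
Balancing moments: T × 2.05 × 0.8248 = 782.5, giving T = 782.5 / 1.691 = 463 N.

T ≈ 463 N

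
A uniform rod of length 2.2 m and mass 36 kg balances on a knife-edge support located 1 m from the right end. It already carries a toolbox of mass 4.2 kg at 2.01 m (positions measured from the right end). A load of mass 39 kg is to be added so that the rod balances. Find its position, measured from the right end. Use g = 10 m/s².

Sum moments about the knife-edge support (at 1 m from the right end) (the support reaction has zero arm there).
Beam weight: 36 × 10 = 360 N down at 1.1 m → arm 0.1 m, τ = 360 × 0.1 = 36 N·m counterclockwise.
Toolbox: 4.2 × 10 = 42 N down at 2.01 m → arm 1.01 m, τ = 42 × 1.01 = 42.42 N·m counterclockwise.
Net moment of existing loads = 78.42 N·m counterclockwise.
The load weighs 39 × 10 = 390 N and must supply an equal clockwise moment, so its lever arm about the knife-edge support is 78.42 / 390 = 0.201 m.
That puts it at 1 − 0.201 = 0.799 m from the right end.

x ≈ 0.799 m from the right end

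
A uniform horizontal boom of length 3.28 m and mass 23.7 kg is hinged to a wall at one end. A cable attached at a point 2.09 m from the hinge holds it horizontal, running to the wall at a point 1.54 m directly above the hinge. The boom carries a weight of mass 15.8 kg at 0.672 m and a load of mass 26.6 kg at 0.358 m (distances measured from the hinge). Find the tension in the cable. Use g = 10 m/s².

T ≈ 476 N

Taking torques about the hinge:
Beam weight: 23.7 × 10 = 237 N down at 1.64 m → arm 1.64 m, τ = 237 × 1.64 = 388.7 N·m clockwise.
Weight: 15.8 × 10 = 158 N down at 0.672 m → arm 0.672 m, τ = 158 × 0.672 = 106.2 N·m clockwise.
Load: 26.6 × 10 = 266 N down at 0.358 m → arm 0.358 m, τ = 266 × 0.358 = 95.23 N·m clockwise.
Total clockwise load moment = 590.1 N·m.
The cable tension T acts at 2.09 m; only its component perpendicular to the boom, T sinθ, produces torque. sinθ = h/√(h²+d²) = 1.54/√(1.54²+2.09²) = 0.5932.
For rotational equilibrium, T × 2.09 × 0.5932 = 590.1, so T = 590.1 / 1.24 = 476 N.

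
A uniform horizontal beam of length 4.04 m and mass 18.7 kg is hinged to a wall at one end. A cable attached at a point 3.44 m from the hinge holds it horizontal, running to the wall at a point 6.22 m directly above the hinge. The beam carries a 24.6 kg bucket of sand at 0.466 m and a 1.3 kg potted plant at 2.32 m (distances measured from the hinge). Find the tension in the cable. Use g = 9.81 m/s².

T ≈ 170 N

About the hinge:
Beam weight: 18.7 × 9.81 = 183.4 N down at 2.02 m → arm 2.02 m, τ = 183.4 × 2.02 = 370.5 N·m clockwise.
Bucket of sand: 24.6 × 9.81 = 241.3 N down at 0.466 m → arm 0.466 m, τ = 241.3 × 0.466 = 112.4 N·m clockwise.
Potted plant: 1.3 × 9.81 = 12.75 N down at 2.32 m → arm 2.32 m, τ = 12.75 × 2.32 = 29.58 N·m clockwise.
Total clockwise load moment = 512.5 N·m.
The cable tension T acts at 3.44 m; only its component perpendicular to the beam, T sinθ, produces torque. sinθ = h/√(h²+d²) = 6.22/√(6.22²+3.44²) = 0.8751.
For rotational equilibrium, T × 3.44 × 0.8751 = 512.5, so T = 512.5 / 3.01 = 170 N.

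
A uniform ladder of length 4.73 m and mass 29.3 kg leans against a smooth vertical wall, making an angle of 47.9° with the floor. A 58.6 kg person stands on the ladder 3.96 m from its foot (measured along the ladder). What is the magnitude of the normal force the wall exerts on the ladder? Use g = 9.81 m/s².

Taking torques about the foot of the ladder:
Ladder weight 29.3×9.81 = 287.4 N acts at 2.365 m along the ladder; its horizontal arm is 2.365·cos47.9° = 1.586 m → τ = 455.8 N·m clockwise.
Person: 58.6×9.81 = 574.9 N at 3.96 m → arm 2.655 m → τ = 1526 N·m clockwise.
Wall normal N acts horizontally at the top; its moment arm is the height L sinθ = 4.73·sin47.9° = 3.51 m, counterclockwise.
Setting net torque to zero: N × 3.51 = 1982 → N = 565 N.

N_wall ≈ 565 N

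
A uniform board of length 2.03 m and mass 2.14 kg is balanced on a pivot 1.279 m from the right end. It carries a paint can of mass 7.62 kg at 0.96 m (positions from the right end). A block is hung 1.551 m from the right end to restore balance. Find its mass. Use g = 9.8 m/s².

Choose the pivot (at 1.279 m from the right end) as the axis so the support reaction has zero arm there.
Beam weight: 2.14 × 9.8 = 20.97 N down at 1.015 m → arm 0.264 m, τ = 20.97 × 0.264 = 5.536 N·m clockwise.
Paint can: 7.62 × 9.8 = 74.68 N down at 0.96 m → arm 0.319 m, τ = 74.68 × 0.319 = 23.82 N·m clockwise.
Net moment of known loads = 29.36 N·m clockwise.
An unknown mass m at 1.551 m has arm 0.272 m; its moment is m·g·0.272 counterclockwise.
Setting net torque to zero: m × 9.8 × 0.272 = 29.36 → m = 29.36 / (9.8 × 0.272) = 11 kg.

m ≈ 11 kg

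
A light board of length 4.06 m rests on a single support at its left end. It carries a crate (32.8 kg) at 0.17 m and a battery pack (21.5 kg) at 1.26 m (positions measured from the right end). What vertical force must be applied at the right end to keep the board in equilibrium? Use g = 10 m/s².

F ≈ 463 N

Take moments about the left end.
Crate: 32.8 × 10 = 328 N down at 0.17 m → arm 3.89 m, τ = 328 × 3.89 = 1276 N·m clockwise.
Battery pack: 21.5 × 10 = 215 N down at 1.26 m → arm 2.8 m, τ = 215 × 2.8 = 602 N·m clockwise.
Net moment of the loads = 1878 N·m clockwise.
The upward force F acts at the right end, arm 4.06 m, giving F × 4.06 counterclockwise.
For rotational equilibrium, F × 4.06 = 1878, so F = 1878 / 4.06 = 463 N.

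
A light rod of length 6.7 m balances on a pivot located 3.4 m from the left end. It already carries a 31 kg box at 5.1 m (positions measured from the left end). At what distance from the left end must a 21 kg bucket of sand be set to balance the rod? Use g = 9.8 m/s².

Sum moments about the pivot (at 3.4 m from the left end) (the support reaction has zero arm there).
Box: 31 × 9.8 = 303.8 N down at 5.1 m → arm 1.7 m, τ = 303.8 × 1.7 = 516.5 N·m clockwise.
Net moment of existing loads = 516.5 N·m clockwise.
The bucket of sand weighs 21 × 9.8 = 205.8 N and must supply an equal counterclockwise moment, so its lever arm about the pivot is 516.5 / 205.8 = 2.51 m.
That puts it at 3.4 − 2.51 = 0.89 m from the left end.

x ≈ 0.89 m from the left end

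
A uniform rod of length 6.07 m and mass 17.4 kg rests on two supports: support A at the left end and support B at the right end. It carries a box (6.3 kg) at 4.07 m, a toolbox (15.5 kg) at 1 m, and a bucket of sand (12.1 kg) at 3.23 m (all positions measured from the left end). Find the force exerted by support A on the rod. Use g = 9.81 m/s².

Choose support B as the axis so its reaction then has zero moment arm.
Beam weight: 17.4 × 9.81 = 170.7 N down at 3.035 m → arm 3.035 m, τ = 170.7 × 3.035 = 518.1 N·m counterclockwise.
Box: 6.3 × 9.81 = 61.8 N down at 4.07 m → arm 2 m, τ = 61.8 × 2 = 123.6 N·m counterclockwise.
Toolbox: 15.5 × 9.81 = 152.1 N down at 1 m → arm 5.07 m, τ = 152.1 × 5.07 = 771.1 N·m counterclockwise.
Bucket of sand: 12.1 × 9.81 = 118.7 N down at 3.23 m → arm 2.84 m, τ = 118.7 × 2.84 = 337.1 N·m counterclockwise.
Net load moment about support B = 1750 N·m counterclockwise.
Reaction R at support A is upward at 0 m, arm 6.07 m → moment R × 6.07 clockwise.
Setting net torque to zero: R × 6.07 = 1750 → R = 288 N.

R_A ≈ 288 N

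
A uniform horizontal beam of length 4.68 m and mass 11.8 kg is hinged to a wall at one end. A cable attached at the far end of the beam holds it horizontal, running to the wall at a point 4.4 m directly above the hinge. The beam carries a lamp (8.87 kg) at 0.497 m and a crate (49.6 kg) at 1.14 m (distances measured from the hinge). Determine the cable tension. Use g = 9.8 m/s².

About the hinge:
Beam weight: 11.8 × 9.8 = 115.6 N down at 2.34 m → arm 2.34 m, τ = 115.6 × 2.34 = 270.5 N·m clockwise.
Lamp: 8.87 × 9.8 = 86.93 N down at 0.497 m → arm 0.497 m, τ = 86.93 × 0.497 = 43.2 N·m clockwise.
Crate: 49.6 × 9.8 = 486.1 N down at 1.14 m → arm 1.14 m, τ = 486.1 × 1.14 = 554.2 N·m clockwise.
Total clockwise load moment = 867.9 N·m.
The cable tension T acts at 4.68 m; only its component perpendicular to the beam, T sinθ, produces torque. sinθ = h/√(h²+d²) = 4.4/√(4.4²+4.68²) = 0.685.
Balancing moments: T × 4.68 × 0.685 = 867.9, giving T = 867.9 / 3.206 = 271 N.

T ≈ 271 N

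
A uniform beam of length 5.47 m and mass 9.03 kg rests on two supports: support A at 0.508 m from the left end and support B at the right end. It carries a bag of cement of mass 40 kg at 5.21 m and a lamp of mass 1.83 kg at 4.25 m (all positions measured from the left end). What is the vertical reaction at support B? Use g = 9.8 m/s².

R_B ≈ 425 N

Taking torques about support A:
Beam weight: 9.03 × 9.8 = 88.49 N down at 2.735 m → arm 2.227 m, τ = 88.49 × 2.227 = 197.1 N·m clockwise.
Bag of cement: 40 × 9.8 = 392 N down at 5.21 m → arm 4.702 m, τ = 392 × 4.702 = 1843 N·m clockwise.
Lamp: 1.83 × 9.8 = 17.93 N down at 4.25 m → arm 3.742 m, τ = 17.93 × 3.742 = 67.09 N·m clockwise.
Net load moment about support A = 2107 N·m clockwise.
Reaction R at support B is upward at 5.47 m, arm 4.962 m → moment R × 4.962 counterclockwise.
Balancing moments: R × 4.962 = 2107, giving R = 425 N.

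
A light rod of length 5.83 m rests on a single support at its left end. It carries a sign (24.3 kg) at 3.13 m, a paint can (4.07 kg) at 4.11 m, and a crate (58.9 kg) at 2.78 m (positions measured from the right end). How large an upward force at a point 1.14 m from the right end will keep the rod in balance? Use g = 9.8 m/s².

Take moments about the left end.
Sign: 24.3 × 9.8 = 238.1 N down at 3.13 m → arm 2.7 m, τ = 238.1 × 2.7 = 642.9 N·m clockwise.
Paint can: 4.07 × 9.8 = 39.89 N down at 4.11 m → arm 1.72 m, τ = 39.89 × 1.72 = 68.61 N·m clockwise.
Crate: 58.9 × 9.8 = 577.2 N down at 2.78 m → arm 3.05 m, τ = 577.2 × 3.05 = 1760 N·m clockwise.
Net moment of the loads = 2472 N·m clockwise.
The upward force F acts at a point 1.14 m from the right end, arm 4.69 m, giving F × 4.69 counterclockwise.
Setting net torque to zero: F × 4.69 = 2472 → F = 2472 / 4.69 = 527 N.

F ≈ 527 N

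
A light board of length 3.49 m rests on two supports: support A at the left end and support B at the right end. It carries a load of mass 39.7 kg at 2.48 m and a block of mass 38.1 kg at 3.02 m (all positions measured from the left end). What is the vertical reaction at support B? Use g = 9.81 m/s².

R_B ≈ 600 N

About support A:
Load: 39.7 × 9.81 = 389.5 N down at 2.48 m → arm 2.48 m, τ = 389.5 × 2.48 = 966 N·m clockwise.
Block: 38.1 × 9.81 = 373.8 N down at 3.02 m → arm 3.02 m, τ = 373.8 × 3.02 = 1129 N·m clockwise.
Net load moment about support A = 2095 N·m clockwise.
Reaction R at support B is upward at 3.49 m, arm 3.49 m → moment R × 3.49 counterclockwise.
For rotational equilibrium, R × 3.49 = 2095, so R = 600 N.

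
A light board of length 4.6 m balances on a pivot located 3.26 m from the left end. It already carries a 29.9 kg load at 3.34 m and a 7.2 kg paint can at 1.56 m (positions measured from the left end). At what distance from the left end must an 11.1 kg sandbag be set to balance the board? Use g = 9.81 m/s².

Taking torques about the pivot (at 3.26 m from the left end):
Load: 29.9 × 9.81 = 293.3 N down at 3.34 m → arm 0.08 m, τ = 293.3 × 0.08 = 23.46 N·m clockwise.
Paint can: 7.2 × 9.81 = 70.63 N down at 1.56 m → arm 1.7 m, τ = 70.63 × 1.7 = 120.1 N·m counterclockwise.
Net moment of existing loads = 96.64 N·m counterclockwise.
The sandbag weighs 11.1 × 9.81 = 108.9 N and must supply an equal clockwise moment, so its lever arm about the pivot is 96.64 / 108.9 = 0.887 m.
That puts it at 3.26 + 0.887 = 4.15 m from the left end.

x ≈ 4.15 m from the left end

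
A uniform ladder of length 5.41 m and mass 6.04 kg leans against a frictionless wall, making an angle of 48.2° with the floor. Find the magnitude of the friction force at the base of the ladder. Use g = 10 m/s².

f ≈ 27 N

Taking torques about the foot of the ladder:
Ladder weight 6.04×10 = 60.4 N acts at 2.705 m along the ladder; its horizontal arm is 2.705·cos48.2° = 1.803 m → τ = 108.9 N·m clockwise.
Wall normal N acts horizontally at the top; its moment arm is the height L sinθ = 5.41·sin48.2° = 4.033 m, counterclockwise.
For rotational equilibrium, N × 4.033 = 108.9, so N = 27 N.
ΣFx = 0: friction at the foot balances the wall's push, so f = N_wall = 27 N.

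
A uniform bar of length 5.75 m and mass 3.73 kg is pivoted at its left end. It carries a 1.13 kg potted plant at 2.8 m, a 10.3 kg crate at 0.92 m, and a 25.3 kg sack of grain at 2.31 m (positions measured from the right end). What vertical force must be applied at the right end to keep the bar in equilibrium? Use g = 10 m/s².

Sum moments about the left end (the unknown pivot reaction has zero arm there).
Beam weight: 3.73 × 10 = 37.3 N down at 2.875 m → arm 2.875 m, τ = 37.3 × 2.875 = 107.2 N·m clockwise.
Potted plant: 1.13 × 10 = 11.3 N down at 2.8 m → arm 2.95 m, τ = 11.3 × 2.95 = 33.34 N·m clockwise.
Crate: 10.3 × 10 = 103 N down at 0.92 m → arm 4.83 m, τ = 103 × 4.83 = 497.5 N·m clockwise.
Sack of grain: 25.3 × 10 = 253 N down at 2.31 m → arm 3.44 m, τ = 253 × 3.44 = 870.3 N·m clockwise.
Net moment of the loads = 1508 N·m clockwise.
The upward force F acts at the right end, arm 5.75 m, giving F × 5.75 counterclockwise.
Στ = 0 ⇒ F × 5.75 = 1508 ⇒ F = 1508 / 5.75 = 262 N.

F ≈ 262 N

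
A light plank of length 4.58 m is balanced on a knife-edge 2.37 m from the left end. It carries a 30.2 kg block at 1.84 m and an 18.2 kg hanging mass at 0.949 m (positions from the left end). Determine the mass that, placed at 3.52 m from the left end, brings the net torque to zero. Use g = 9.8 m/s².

m ≈ 36.4 kg

Choose the knife-edge (at 2.37 m from the left end) as the axis so the support reaction has zero arm there.
Block: 30.2 × 9.8 = 296 N down at 1.84 m → arm 0.53 m, τ = 296 × 0.53 = 156.9 N·m counterclockwise.
Hanging mass: 18.2 × 9.8 = 178.4 N down at 0.949 m → arm 1.421 m, τ = 178.4 × 1.421 = 253.5 N·m counterclockwise.
Net moment of known loads = 410.4 N·m counterclockwise.
An unknown mass m at 3.52 m has arm 1.15 m; its moment is m·g·1.15 clockwise.
Setting net torque to zero: m × 9.8 × 1.15 = 410.4 → m = 410.4 / (9.8 × 1.15) = 36.4 kg.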